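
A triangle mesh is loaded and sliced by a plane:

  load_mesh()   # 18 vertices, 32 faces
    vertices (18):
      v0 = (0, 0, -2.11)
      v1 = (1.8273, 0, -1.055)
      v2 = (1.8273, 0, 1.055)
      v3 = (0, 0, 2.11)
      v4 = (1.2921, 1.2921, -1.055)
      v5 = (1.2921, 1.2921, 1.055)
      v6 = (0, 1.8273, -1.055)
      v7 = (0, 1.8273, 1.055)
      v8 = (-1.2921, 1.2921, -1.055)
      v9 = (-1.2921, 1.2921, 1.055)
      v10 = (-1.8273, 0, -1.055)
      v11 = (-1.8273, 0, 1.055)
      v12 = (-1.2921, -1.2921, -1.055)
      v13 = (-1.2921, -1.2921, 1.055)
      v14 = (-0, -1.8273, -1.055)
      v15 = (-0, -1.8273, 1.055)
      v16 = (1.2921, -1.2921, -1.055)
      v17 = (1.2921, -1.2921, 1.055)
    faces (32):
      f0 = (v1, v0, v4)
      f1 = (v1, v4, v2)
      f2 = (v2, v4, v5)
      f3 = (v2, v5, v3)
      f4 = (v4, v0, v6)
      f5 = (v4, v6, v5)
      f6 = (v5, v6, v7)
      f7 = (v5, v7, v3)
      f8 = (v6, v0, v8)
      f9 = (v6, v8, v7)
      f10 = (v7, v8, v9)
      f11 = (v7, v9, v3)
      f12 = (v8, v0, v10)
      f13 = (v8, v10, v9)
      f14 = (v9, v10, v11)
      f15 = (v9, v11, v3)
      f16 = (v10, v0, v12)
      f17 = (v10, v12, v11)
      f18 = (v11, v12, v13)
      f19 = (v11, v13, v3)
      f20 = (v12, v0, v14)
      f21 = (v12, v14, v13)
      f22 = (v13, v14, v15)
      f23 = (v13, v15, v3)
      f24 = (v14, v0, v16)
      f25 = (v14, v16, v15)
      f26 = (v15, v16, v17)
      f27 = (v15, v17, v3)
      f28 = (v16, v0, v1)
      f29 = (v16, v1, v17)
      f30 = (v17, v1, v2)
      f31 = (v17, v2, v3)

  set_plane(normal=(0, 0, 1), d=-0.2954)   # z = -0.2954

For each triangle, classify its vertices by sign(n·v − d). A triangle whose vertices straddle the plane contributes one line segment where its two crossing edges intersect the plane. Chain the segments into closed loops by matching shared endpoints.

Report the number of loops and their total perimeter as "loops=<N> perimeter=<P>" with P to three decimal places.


loops=1 perimeter=11.188

Straddling triangles (16 of 32):
  (v1,v4,v2) [--+] → (1.48477, 0.826944, -0.2954)–(1.8273, 0, -0.2954)  len=0.8951
  (v2,v4,v5) [+-+] → (1.48477, 0.826944, -0.2954)–(1.2921, 1.2921, -0.2954)  len=0.5035
  (v4,v6,v5) [--+] → (0.465156, 1.63463, -0.2954)–(1.2921, 1.2921, -0.2954)  len=0.8951
  (v5,v6,v7) [+-+] → (0.465156, 1.63463, -0.2954)–(0, 1.8273, -0.2954)  len=0.5035
  (v6,v8,v7) [--+] → (-0.826944, 1.48477, -0.2954)–(0, 1.8273, -0.2954)  len=0.8951
  (v7,v8,v9) [+-+] → (-0.826944, 1.48477, -0.2954)–(-1.2921, 1.2921, -0.2954)  len=0.5035
  (v8,v10,v9) [--+] → (-1.63463, 0.465156, -0.2954)–(-1.2921, 1.2921, -0.2954)  len=0.8951
  (v9,v10,v11) [+-+] → (-1.63463, 0.465156, -0.2954)–(-1.8273, 0, -0.2954)  len=0.5035
  (v10,v12,v11) [--+] → (-1.48477, -0.826944, -0.2954)–(-1.8273, 0, -0.2954)  len=0.8951
  (v11,v12,v13) [+-+] → (-1.48477, -0.826944, -0.2954)–(-1.2921, -1.2921, -0.2954)  len=0.5035
  (v12,v14,v13) [--+] → (-0.465156, -1.63463, -0.2954)–(-1.2921, -1.2921, -0.2954)  len=0.8951
  (v13,v14,v15) [+-+] → (-0.465156, -1.63463, -0.2954)–(0, -1.8273, -0.2954)  len=0.5035
  (v14,v16,v15) [--+] → (0.826944, -1.48477, -0.2954)–(0, -1.8273, -0.2954)  len=0.8951
  (v15,v16,v17) [+-+] → (0.826944, -1.48477, -0.2954)–(1.2921, -1.2921, -0.2954)  len=0.5035
  (v16,v1,v17) [--+] → (1.63463, -0.465156, -0.2954)–(1.2921, -1.2921, -0.2954)  len=0.8951
  (v17,v1,v2) [+-+] → (1.63463, -0.465156, -0.2954)–(1.8273, 0, -0.2954)  len=0.5035

Chained into 1 loop(s):
  loop 1: 16 segments, perimeter = 11.1885
Total perimeter = 11.188


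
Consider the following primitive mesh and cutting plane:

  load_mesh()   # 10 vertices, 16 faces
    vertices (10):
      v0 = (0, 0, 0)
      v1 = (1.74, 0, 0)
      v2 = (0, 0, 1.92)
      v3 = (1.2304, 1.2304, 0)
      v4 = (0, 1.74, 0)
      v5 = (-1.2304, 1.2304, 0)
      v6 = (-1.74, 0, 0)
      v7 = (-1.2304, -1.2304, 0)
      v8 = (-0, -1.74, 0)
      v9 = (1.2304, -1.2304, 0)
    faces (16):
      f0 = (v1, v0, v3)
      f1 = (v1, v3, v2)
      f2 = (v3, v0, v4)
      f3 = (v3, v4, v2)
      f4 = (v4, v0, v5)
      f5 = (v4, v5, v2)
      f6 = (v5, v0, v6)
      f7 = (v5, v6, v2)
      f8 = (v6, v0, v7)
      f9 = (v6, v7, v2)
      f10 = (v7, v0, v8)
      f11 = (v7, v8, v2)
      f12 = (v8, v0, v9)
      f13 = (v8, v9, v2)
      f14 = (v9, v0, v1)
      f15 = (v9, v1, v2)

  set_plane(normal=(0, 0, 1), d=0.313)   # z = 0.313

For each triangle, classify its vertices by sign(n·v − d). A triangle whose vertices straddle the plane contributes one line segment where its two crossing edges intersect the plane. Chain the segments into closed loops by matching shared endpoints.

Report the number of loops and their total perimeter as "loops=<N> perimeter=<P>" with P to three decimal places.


loops=1 perimeter=8.917

Straddling triangles (8 of 16):
  (v1,v3,v2) [--+] → (1.02982, 1.02982, 0.313)–(1.45634, 0, 0.313)  len=1.1147
  (v3,v4,v2) [--+] → (0, 1.45634, 0.313)–(1.02982, 1.02982, 0.313)  len=1.1147
  (v4,v5,v2) [--+] → (-1.02982, 1.02982, 0.313)–(0, 1.45634, 0.313)  len=1.1147
  (v5,v6,v2) [--+] → (-1.45634, 0, 0.313)–(-1.02982, 1.02982, 0.313)  len=1.1147
  (v6,v7,v2) [--+] → (-1.02982, -1.02982, 0.313)–(-1.45634, 0, 0.313)  len=1.1147
  (v7,v8,v2) [--+] → (0, -1.45634, 0.313)–(-1.02982, -1.02982, 0.313)  len=1.1147
  (v8,v9,v2) [--+] → (1.02982, -1.02982, 0.313)–(0, -1.45634, 0.313)  len=1.1147
  (v9,v1,v2) [--+] → (1.45634, 0, 0.313)–(1.02982, -1.02982, 0.313)  len=1.1147

Chained into 1 loop(s):
  loop 1: 8 segments, perimeter = 8.9172
Total perimeter = 8.917


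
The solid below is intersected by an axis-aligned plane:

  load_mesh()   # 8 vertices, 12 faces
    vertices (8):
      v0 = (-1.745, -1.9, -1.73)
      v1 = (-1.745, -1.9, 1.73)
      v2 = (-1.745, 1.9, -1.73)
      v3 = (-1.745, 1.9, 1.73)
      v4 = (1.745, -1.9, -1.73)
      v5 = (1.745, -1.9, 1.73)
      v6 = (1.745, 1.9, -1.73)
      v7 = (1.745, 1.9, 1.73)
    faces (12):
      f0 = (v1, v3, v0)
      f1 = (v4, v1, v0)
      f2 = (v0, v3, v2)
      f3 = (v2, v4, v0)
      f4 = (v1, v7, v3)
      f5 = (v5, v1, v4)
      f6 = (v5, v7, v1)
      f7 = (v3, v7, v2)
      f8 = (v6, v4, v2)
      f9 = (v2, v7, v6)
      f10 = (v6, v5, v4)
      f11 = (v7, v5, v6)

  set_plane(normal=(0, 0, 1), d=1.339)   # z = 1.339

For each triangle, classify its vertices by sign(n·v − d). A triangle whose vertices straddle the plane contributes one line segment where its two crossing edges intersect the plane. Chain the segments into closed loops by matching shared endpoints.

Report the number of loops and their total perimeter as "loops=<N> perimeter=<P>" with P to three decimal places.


loops=1 perimeter=14.580

Straddling triangles (8 of 12):
  (v1,v3,v0) [++-] → (-1.745, 1.47058, 1.339)–(-1.745, -1.9, 1.339)  len=3.3706
  (v4,v1,v0) [-+-] → (-1.35061, -1.9, 1.339)–(-1.745, -1.9, 1.339)  len=0.3944
  (v0,v3,v2) [-+-] → (-1.745, 1.47058, 1.339)–(-1.745, 1.9, 1.339)  len=0.4294
  (v5,v1,v4) [++-] → (-1.35061, -1.9, 1.339)–(1.745, -1.9, 1.339)  len=3.0956
  (v3,v7,v2) [++-] → (1.35061, 1.9, 1.339)–(-1.745, 1.9, 1.339)  len=3.0956
  (v2,v7,v6) [-+-] → (1.35061, 1.9, 1.339)–(1.745, 1.9, 1.339)  len=0.3944
  (v6,v5,v4) [-+-] → (1.745, -1.47058, 1.339)–(1.745, -1.9, 1.339)  len=0.4294
  (v7,v5,v6) [++-] → (1.745, -1.47058, 1.339)–(1.745, 1.9, 1.339)  len=3.3706

Chained into 1 loop(s):
  loop 1: 8 segments, perimeter = 14.5800
Total perimeter = 14.580


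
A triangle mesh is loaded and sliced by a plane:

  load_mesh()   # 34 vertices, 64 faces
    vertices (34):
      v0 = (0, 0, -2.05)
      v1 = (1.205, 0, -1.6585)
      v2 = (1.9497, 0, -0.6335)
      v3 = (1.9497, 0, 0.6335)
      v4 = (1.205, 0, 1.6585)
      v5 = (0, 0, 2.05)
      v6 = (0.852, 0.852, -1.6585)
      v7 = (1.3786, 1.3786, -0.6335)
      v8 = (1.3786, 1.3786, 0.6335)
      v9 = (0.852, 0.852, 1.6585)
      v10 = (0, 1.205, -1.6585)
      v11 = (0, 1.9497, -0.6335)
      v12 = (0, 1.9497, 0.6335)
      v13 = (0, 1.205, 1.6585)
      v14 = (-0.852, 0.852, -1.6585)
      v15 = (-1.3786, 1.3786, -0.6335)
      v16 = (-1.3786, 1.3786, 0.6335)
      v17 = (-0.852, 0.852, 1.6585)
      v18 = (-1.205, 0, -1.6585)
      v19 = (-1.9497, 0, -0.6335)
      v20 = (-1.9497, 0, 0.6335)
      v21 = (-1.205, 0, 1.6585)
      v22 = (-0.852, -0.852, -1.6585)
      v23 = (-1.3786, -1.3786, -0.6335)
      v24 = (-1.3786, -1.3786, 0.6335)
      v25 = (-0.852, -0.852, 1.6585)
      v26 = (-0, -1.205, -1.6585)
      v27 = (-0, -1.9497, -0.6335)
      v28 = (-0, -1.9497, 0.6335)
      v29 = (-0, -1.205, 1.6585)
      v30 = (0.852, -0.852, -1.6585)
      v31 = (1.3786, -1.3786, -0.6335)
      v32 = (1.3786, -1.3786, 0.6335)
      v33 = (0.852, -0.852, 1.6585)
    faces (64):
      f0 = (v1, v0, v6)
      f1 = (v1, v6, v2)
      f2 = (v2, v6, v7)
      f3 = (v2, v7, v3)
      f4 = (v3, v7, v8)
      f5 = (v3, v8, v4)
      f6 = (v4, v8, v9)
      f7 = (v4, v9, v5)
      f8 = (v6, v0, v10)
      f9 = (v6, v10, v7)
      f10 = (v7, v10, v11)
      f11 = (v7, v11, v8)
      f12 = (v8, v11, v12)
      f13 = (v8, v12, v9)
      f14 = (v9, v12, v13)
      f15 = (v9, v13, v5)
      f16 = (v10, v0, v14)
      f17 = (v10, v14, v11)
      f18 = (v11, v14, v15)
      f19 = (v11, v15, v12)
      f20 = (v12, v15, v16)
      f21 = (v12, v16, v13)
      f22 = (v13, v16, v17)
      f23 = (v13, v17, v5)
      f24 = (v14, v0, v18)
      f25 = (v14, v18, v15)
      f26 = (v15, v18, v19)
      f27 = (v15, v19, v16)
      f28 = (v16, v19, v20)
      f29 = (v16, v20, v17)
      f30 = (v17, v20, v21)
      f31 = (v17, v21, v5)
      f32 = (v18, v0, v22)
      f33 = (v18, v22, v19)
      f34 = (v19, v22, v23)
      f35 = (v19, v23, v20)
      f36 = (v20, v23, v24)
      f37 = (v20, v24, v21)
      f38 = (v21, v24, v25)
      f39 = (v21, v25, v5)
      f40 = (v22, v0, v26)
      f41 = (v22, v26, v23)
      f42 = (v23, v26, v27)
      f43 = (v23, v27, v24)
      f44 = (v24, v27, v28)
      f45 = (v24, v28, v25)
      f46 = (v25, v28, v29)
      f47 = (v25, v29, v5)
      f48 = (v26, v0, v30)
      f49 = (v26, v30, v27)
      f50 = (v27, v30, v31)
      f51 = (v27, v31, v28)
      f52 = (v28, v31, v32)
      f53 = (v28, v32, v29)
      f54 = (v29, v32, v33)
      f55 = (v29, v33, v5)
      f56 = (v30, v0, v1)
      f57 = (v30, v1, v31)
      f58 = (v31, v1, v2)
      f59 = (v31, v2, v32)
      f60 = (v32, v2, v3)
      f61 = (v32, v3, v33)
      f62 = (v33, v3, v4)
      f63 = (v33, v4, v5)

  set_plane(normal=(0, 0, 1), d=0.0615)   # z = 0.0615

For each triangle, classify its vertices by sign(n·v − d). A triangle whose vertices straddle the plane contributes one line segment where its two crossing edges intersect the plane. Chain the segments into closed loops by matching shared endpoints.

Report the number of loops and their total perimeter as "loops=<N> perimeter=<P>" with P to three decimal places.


loops=1 perimeter=11.938

Straddling triangles (16 of 64):
  (v2,v7,v3) [--+] → (1.69187, 0.622383, 0.0615)–(1.9497, 0, 0.0615)  len=0.6737
  (v3,v7,v8) [+-+] → (1.69187, 0.622383, 0.0615)–(1.3786, 1.3786, 0.0615)  len=0.8185
  (v7,v11,v8) [--+] → (0.756217, 1.63643, 0.0615)–(1.3786, 1.3786, 0.0615)  len=0.6737
  (v8,v11,v12) [+-+] → (0.756217, 1.63643, 0.0615)–(0, 1.9497, 0.0615)  len=0.8185
  (v11,v15,v12) [--+] → (-0.622383, 1.69187, 0.0615)–(0, 1.9497, 0.0615)  len=0.6737
  (v12,v15,v16) [+-+] → (-0.622383, 1.69187, 0.0615)–(-1.3786, 1.3786, 0.0615)  len=0.8185
  (v15,v19,v16) [--+] → (-1.63643, 0.756217, 0.0615)–(-1.3786, 1.3786, 0.0615)  len=0.6737
  (v16,v19,v20) [+-+] → (-1.63643, 0.756217, 0.0615)–(-1.9497, 0, 0.0615)  len=0.8185
  (v19,v23,v20) [--+] → (-1.69187, -0.622383, 0.0615)–(-1.9497, 0, 0.0615)  len=0.6737
  (v20,v23,v24) [+-+] → (-1.69187, -0.622383, 0.0615)–(-1.3786, -1.3786, 0.0615)  len=0.8185
  (v23,v27,v24) [--+] → (-0.756217, -1.63643, 0.0615)–(-1.3786, -1.3786, 0.0615)  len=0.6737
  (v24,v27,v28) [+-+] → (-0.756217, -1.63643, 0.0615)–(0, -1.9497, 0.0615)  len=0.8185
  (v27,v31,v28) [--+] → (0.622383, -1.69187, 0.0615)–(0, -1.9497, 0.0615)  len=0.6737
  (v28,v31,v32) [+-+] → (0.622383, -1.69187, 0.0615)–(1.3786, -1.3786, 0.0615)  len=0.8185
  (v31,v2,v32) [--+] → (1.63643, -0.756217, 0.0615)–(1.3786, -1.3786, 0.0615)  len=0.6737
  (v32,v2,v3) [+-+] → (1.63643, -0.756217, 0.0615)–(1.9497, 0, 0.0615)  len=0.8185

Chained into 1 loop(s):
  loop 1: 16 segments, perimeter = 11.9377
Total perimeter = 11.938


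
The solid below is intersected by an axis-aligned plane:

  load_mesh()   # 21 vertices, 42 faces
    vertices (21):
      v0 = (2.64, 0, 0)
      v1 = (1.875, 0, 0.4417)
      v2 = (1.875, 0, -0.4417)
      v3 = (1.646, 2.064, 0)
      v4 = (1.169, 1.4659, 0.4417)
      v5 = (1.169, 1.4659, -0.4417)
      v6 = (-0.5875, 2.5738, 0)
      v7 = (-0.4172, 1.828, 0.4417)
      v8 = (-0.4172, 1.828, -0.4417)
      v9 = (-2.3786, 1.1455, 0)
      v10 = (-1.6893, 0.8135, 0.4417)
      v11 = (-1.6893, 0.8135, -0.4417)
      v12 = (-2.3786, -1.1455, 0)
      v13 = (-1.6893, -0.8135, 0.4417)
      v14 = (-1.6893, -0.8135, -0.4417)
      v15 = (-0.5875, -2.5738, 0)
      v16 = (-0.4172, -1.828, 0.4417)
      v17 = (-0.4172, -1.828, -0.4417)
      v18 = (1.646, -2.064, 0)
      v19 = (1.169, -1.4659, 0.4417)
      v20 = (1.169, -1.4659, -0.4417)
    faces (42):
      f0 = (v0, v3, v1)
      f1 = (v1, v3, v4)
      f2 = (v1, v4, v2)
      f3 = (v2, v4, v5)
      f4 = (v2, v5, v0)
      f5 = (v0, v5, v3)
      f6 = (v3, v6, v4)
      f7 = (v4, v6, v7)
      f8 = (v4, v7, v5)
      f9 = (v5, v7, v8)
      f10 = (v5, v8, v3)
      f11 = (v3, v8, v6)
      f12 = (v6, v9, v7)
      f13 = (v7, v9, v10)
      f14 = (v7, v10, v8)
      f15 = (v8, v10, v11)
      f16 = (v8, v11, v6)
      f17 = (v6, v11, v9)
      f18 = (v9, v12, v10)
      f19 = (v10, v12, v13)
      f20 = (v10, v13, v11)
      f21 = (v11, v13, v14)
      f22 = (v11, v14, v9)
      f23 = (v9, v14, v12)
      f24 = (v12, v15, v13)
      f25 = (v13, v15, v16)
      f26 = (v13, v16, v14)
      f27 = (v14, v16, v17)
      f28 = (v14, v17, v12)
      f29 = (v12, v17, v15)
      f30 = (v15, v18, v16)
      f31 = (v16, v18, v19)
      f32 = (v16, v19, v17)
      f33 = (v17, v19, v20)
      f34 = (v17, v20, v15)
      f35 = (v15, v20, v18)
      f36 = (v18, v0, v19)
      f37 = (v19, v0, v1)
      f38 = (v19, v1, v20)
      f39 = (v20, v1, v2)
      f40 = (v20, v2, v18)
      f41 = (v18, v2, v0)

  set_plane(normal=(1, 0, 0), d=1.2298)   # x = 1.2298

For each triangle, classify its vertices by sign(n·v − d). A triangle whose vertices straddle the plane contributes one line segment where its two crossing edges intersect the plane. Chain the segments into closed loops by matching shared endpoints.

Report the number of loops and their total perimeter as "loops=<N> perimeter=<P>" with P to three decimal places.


loops=2 perimeter=5.517

Straddling triangles (16 of 42):
  (v1,v3,v4) [++-] → (1.2298, 1.54214, 0.385399)–(1.2298, 1.33966, 0.4417)  len=0.2102
  (v1,v4,v2) [+-+] → (1.2298, 1.33966, 0.4417)–(1.2298, 1.33966, 0.365622)  len=0.0761
  (v2,v4,v5) [+--] → (1.2298, 1.33966, 0.365622)–(1.2298, 1.33966, -0.4417)  len=0.8073
  (v2,v5,v0) [+-+] → (1.2298, 1.33966, -0.4417)–(1.2298, 1.40531, -0.423443)  len=0.0681
  (v0,v5,v3) [+-+] → (1.2298, 1.40531, -0.423443)–(1.2298, 1.54214, -0.385399)  len=0.1420
  (v3,v6,v4) [+--] → (1.2298, 2.159, 0)–(1.2298, 1.54214, 0.385399)  len=0.7274
  (v5,v8,v3) [--+] → (1.2298, 2.01639, -0.0891021)–(1.2298, 1.54214, -0.385399)  len=0.5592
  (v3,v8,v6) [+--] → (1.2298, 2.01639, -0.0891021)–(1.2298, 2.159, 0)  len=0.1682
  (v15,v18,v16) [-+-] → (1.2298, -2.159, 0)–(1.2298, -2.01639, 0.0891021)  len=0.1682
  (v16,v18,v19) [-+-] → (1.2298, -2.01639, 0.0891021)–(1.2298, -1.54214, 0.385399)  len=0.5592
  (v15,v20,v18) [--+] → (1.2298, -1.54214, -0.385399)–(1.2298, -2.159, 0)  len=0.7274
  (v18,v0,v19) [++-] → (1.2298, -1.40531, 0.423443)–(1.2298, -1.54214, 0.385399)  len=0.1420
  (v19,v0,v1) [-++] → (1.2298, -1.40531, 0.423443)–(1.2298, -1.33966, 0.4417)  len=0.0681
  (v19,v1,v20) [-+-] → (1.2298, -1.33966, 0.4417)–(1.2298, -1.33966, -0.365622)  len=0.8073
  (v20,v1,v2) [-++] → (1.2298, -1.33966, -0.365622)–(1.2298, -1.33966, -0.4417)  len=0.0761
  (v20,v2,v18) [-++] → (1.2298, -1.33966, -0.4417)–(1.2298, -1.54214, -0.385399)  len=0.2102

Chained into 2 loop(s):
  loop 1: 8 segments, perimeter = 2.7584
  loop 2: 8 segments, perimeter = 2.7584
Total perimeter = 5.517


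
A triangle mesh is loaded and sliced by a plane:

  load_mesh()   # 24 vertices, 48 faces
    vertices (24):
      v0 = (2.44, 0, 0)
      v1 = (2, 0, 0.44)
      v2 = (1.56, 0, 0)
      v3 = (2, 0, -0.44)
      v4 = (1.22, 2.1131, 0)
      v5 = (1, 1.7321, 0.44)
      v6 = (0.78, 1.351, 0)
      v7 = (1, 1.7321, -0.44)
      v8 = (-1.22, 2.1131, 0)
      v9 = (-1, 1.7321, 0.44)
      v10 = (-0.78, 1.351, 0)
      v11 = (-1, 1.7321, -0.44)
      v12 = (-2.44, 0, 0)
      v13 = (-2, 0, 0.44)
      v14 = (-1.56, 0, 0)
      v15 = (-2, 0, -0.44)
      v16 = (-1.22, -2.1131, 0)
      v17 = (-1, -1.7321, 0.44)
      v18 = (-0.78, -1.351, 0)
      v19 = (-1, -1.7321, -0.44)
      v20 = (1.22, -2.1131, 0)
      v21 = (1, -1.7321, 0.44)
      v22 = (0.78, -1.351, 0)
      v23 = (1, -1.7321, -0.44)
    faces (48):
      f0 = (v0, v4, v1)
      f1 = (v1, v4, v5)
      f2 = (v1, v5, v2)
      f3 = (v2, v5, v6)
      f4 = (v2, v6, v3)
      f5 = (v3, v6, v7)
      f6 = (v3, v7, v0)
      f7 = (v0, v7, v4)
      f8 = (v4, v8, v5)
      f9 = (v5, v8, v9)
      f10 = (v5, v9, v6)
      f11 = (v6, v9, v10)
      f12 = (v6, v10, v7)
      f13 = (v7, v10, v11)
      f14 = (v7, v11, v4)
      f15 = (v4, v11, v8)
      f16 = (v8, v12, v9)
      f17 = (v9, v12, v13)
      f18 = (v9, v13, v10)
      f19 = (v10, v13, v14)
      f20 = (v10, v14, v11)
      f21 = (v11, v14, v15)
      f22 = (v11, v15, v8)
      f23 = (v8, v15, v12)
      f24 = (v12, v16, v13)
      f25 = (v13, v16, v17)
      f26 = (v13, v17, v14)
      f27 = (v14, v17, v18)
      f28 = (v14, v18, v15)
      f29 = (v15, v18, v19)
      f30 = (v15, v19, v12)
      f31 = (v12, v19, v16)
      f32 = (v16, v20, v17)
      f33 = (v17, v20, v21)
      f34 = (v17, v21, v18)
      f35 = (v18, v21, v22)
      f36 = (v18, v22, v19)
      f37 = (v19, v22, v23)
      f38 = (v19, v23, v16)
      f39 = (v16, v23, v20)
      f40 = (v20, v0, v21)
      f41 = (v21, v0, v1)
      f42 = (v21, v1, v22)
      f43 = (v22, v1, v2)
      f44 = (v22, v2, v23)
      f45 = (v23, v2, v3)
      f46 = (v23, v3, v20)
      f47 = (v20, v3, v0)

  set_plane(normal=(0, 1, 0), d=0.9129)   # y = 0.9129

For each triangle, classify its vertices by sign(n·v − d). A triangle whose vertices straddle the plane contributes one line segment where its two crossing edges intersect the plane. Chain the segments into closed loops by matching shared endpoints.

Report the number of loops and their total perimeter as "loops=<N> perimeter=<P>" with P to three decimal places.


loops=2 perimeter=4.978

Straddling triangles (16 of 48):
  (v0,v4,v1) [-+-] → (1.91294, 0.9129, 0)–(1.66302, 0.9129, 0.249912)  len=0.3534
  (v1,v4,v5) [-++] → (1.66302, 0.9129, 0.249912)–(1.47295, 0.9129, 0.44)  len=0.2688
  (v1,v5,v2) [-+-] → (1.47295, 0.9129, 0.44)–(1.26485, 0.9129, 0.231901)  len=0.2943
  (v2,v5,v6) [-++] → (1.26485, 0.9129, 0.231901)–(1.03294, 0.9129, 0)  len=0.3280
  (v2,v6,v3) [-+-] → (1.03294, 0.9129, 0)–(1.17562, 0.9129, -0.142682)  len=0.2018
  (v3,v6,v7) [-++] → (1.17562, 0.9129, -0.142682)–(1.47295, 0.9129, -0.44)  len=0.4205
  (v3,v7,v0) [-+-] → (1.47295, 0.9129, -0.44)–(1.68105, 0.9129, -0.231901)  len=0.2943
  (v0,v7,v4) [-++] → (1.68105, 0.9129, -0.231901)–(1.91294, 0.9129, 0)  len=0.3279
  (v8,v12,v9) [+-+] → (-1.91294, 0.9129, 0)–(-1.68105, 0.9129, 0.231901)  len=0.3279
  (v9,v12,v13) [+--] → (-1.68105, 0.9129, 0.231901)–(-1.47295, 0.9129, 0.44)  len=0.2943
  (v9,v13,v10) [+-+] → (-1.47295, 0.9129, 0.44)–(-1.17562, 0.9129, 0.142682)  len=0.4205
  (v10,v13,v14) [+--] → (-1.17562, 0.9129, 0.142682)–(-1.03294, 0.9129, 0)  len=0.2018
  (v10,v14,v11) [+-+] → (-1.03294, 0.9129, 0)–(-1.26485, 0.9129, -0.231901)  len=0.3280
  (v11,v14,v15) [+--] → (-1.26485, 0.9129, -0.231901)–(-1.47295, 0.9129, -0.44)  len=0.2943
  (v11,v15,v8) [+-+] → (-1.47295, 0.9129, -0.44)–(-1.66302, 0.9129, -0.249912)  len=0.2688
  (v8,v15,v12) [+--] → (-1.66302, 0.9129, -0.249912)–(-1.91294, 0.9129, 0)  len=0.3534

Chained into 2 loop(s):
  loop 1: 8 segments, perimeter = 2.4890
  loop 2: 8 segments, perimeter = 2.4890
Total perimeter = 4.978


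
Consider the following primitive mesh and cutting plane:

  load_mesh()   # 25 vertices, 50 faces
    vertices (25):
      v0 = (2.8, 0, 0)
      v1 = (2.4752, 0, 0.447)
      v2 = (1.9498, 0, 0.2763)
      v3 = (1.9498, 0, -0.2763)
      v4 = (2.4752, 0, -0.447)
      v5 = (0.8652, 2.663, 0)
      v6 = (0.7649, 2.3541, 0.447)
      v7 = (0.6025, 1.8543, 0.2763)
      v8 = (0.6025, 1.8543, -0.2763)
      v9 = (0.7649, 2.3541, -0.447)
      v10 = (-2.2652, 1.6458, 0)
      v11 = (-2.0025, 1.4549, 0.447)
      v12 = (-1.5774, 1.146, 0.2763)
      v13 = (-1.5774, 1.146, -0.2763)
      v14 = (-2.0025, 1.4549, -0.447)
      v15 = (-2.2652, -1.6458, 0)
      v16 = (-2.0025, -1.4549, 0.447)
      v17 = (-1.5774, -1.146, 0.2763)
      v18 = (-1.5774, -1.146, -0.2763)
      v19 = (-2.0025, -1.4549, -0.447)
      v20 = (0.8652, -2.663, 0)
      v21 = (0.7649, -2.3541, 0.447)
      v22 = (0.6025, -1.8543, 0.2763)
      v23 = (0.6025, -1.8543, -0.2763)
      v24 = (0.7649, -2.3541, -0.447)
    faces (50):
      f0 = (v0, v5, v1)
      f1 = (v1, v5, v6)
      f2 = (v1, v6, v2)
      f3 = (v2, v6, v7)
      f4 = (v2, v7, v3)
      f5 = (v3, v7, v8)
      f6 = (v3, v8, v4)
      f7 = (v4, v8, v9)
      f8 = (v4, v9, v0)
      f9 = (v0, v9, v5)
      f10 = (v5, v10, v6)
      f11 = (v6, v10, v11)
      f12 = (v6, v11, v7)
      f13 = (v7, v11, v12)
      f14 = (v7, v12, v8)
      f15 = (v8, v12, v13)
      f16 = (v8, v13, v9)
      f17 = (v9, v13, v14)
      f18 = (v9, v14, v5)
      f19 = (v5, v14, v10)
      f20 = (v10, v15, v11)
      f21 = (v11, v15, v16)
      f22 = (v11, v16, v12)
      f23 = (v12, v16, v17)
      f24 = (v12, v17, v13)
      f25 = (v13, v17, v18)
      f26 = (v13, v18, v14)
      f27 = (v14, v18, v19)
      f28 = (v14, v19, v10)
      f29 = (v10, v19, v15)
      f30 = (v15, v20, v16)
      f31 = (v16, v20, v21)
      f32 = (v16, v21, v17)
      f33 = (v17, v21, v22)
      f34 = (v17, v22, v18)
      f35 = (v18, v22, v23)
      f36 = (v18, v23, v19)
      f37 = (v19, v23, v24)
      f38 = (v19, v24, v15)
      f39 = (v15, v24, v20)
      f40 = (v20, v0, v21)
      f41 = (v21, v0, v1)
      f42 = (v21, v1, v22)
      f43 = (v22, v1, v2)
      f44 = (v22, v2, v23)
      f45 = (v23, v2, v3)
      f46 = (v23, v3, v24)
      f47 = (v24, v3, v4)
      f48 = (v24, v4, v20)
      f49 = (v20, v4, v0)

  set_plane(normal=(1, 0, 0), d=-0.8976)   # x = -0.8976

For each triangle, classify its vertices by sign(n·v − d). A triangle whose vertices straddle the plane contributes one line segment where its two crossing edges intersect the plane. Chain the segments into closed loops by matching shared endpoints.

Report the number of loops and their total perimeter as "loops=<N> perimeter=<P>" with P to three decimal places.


Straddling triangles (20 of 50):
  (v5,v10,v6) [+-+] → (-0.8976, 2.09019, 0)–(-0.8976, 1.96548, 0.201748)  len=0.2372
  (v6,v10,v11) [+--] → (-0.8976, 1.96548, 0.201748)–(-0.8976, 1.81391, 0.447)  len=0.2883
  (v6,v11,v7) [+-+] → (-0.8976, 1.81391, 0.447)–(-0.8976, 1.6243, 0.374598)  len=0.2030
  (v7,v11,v12) [+--] → (-0.8976, 1.6243, 0.374598)–(-0.8976, 1.36688, 0.2763)  len=0.2756
  (v7,v12,v8) [+-+] → (-0.8976, 1.36688, 0.2763)–(-0.8976, 1.36688, 0.103972)  len=0.1723
  (v8,v12,v13) [+--] → (-0.8976, 1.36688, 0.103972)–(-0.8976, 1.36688, -0.2763)  len=0.3803
  (v8,v13,v9) [+-+] → (-0.8976, 1.36688, -0.2763)–(-0.8976, 1.49662, -0.325842)  len=0.1389
  (v9,v13,v14) [+--] → (-0.8976, 1.49662, -0.325842)–(-0.8976, 1.81391, -0.447)  len=0.3396
  (v9,v14,v5) [+-+] → (-0.8976, 1.81391, -0.447)–(-0.8976, 1.92037, -0.274775)  len=0.2025
  (v5,v14,v10) [+--] → (-0.8976, 1.92037, -0.274775)–(-0.8976, 2.09019, 0)  len=0.3230
  (v15,v20,v16) [-+-] → (-0.8976, -2.09019, 0)–(-0.8976, -1.92037, 0.274775)  len=0.3230
  (v16,v20,v21) [-++] → (-0.8976, -1.92037, 0.274775)–(-0.8976, -1.81391, 0.447)  len=0.2025
  (v16,v21,v17) [-+-] → (-0.8976, -1.81391, 0.447)–(-0.8976, -1.49662, 0.325842)  len=0.3396
  (v17,v21,v22) [-++] → (-0.8976, -1.49662, 0.325842)–(-0.8976, -1.36688, 0.2763)  len=0.1389
  (v17,v22,v18) [-+-] → (-0.8976, -1.36688, 0.2763)–(-0.8976, -1.36688, -0.103972)  len=0.3803
  (v18,v22,v23) [-++] → (-0.8976, -1.36688, -0.103972)–(-0.8976, -1.36688, -0.2763)  len=0.1723
  (v18,v23,v19) [-+-] → (-0.8976, -1.36688, -0.2763)–(-0.8976, -1.6243, -0.374598)  len=0.2756
  (v19,v23,v24) [-++] → (-0.8976, -1.6243, -0.374598)–(-0.8976, -1.81391, -0.447)  len=0.2030
  (v19,v24,v15) [-+-] → (-0.8976, -1.81391, -0.447)–(-0.8976, -1.96548, -0.201748)  len=0.2883
  (v15,v24,v20) [-++] → (-0.8976, -1.96548, -0.201748)–(-0.8976, -2.09019, 0)  len=0.2372

Chained into 2 loop(s):
  loop 1: 10 segments, perimeter = 2.5606
  loop 2: 10 segments, perimeter = 2.5606
Total perimeter = 5.121

loops=2 perimeter=5.121


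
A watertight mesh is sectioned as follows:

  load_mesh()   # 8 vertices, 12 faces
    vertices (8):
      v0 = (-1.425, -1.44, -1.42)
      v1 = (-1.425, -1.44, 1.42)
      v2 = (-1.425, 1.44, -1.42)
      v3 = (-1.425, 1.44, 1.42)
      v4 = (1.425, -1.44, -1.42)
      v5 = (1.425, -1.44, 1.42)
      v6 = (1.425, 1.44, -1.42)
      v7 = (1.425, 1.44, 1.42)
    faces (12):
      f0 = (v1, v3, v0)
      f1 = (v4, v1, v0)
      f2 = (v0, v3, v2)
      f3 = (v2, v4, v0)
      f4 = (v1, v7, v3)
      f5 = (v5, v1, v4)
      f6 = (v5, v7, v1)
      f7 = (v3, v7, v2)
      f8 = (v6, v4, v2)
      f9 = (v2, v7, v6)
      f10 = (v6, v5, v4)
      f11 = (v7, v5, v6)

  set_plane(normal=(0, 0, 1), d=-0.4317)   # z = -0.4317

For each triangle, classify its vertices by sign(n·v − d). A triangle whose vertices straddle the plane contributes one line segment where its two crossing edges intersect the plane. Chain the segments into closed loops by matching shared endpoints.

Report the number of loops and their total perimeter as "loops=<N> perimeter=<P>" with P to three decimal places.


loops=1 perimeter=11.460

Straddling triangles (8 of 12):
  (v1,v3,v0) [++-] → (-1.425, -0.43778, -0.4317)–(-1.425, -1.44, -0.4317)  len=1.0022
  (v4,v1,v0) [-+-] → (0.43322, -1.44, -0.4317)–(-1.425, -1.44, -0.4317)  len=1.8582
  (v0,v3,v2) [-+-] → (-1.425, -0.43778, -0.4317)–(-1.425, 1.44, -0.4317)  len=1.8778
  (v5,v1,v4) [++-] → (0.43322, -1.44, -0.4317)–(1.425, -1.44, -0.4317)  len=0.9918
  (v3,v7,v2) [++-] → (-0.43322, 1.44, -0.4317)–(-1.425, 1.44, -0.4317)  len=0.9918
  (v2,v7,v6) [-+-] → (-0.43322, 1.44, -0.4317)–(1.425, 1.44, -0.4317)  len=1.8582
  (v6,v5,v4) [-+-] → (1.425, 0.43778, -0.4317)–(1.425, -1.44, -0.4317)  len=1.8778
  (v7,v5,v6) [++-] → (1.425, 0.43778, -0.4317)–(1.425, 1.44, -0.4317)  len=1.0022

Chained into 1 loop(s):
  loop 1: 8 segments, perimeter = 11.4600
Total perimeter = 11.460


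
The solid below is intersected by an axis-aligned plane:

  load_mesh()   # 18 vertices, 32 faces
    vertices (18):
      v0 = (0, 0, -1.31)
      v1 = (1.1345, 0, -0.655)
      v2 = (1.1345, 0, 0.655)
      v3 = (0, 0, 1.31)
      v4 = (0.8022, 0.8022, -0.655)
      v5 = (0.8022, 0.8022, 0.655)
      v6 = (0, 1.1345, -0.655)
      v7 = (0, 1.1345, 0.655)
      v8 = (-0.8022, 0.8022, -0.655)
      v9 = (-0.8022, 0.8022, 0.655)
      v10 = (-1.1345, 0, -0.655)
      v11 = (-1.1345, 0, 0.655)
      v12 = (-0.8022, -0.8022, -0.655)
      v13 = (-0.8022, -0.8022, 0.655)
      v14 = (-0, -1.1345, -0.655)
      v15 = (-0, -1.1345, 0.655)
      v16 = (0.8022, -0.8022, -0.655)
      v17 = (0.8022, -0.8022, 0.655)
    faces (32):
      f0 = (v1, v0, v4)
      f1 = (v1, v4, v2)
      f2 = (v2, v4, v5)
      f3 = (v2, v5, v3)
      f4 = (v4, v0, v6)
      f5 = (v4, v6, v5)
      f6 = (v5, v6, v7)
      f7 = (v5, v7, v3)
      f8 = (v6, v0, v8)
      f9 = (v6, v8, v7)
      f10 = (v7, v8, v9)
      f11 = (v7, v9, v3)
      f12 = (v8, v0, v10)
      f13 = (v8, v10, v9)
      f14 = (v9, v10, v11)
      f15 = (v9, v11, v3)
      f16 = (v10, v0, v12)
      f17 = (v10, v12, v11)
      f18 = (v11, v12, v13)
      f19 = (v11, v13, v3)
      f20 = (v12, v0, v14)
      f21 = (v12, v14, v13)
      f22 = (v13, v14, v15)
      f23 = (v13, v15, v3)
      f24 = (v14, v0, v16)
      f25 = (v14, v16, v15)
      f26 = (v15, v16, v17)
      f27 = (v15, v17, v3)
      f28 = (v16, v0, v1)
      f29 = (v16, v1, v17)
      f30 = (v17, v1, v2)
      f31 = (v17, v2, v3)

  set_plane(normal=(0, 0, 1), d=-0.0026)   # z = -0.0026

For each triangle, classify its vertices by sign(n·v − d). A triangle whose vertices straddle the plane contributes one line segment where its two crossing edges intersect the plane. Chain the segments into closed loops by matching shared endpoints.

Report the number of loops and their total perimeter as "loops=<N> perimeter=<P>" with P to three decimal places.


loops=1 perimeter=6.946

Straddling triangles (16 of 32):
  (v1,v4,v2) [--+] → (0.96769, 0.402692, -0.0026)–(1.1345, 0, -0.0026)  len=0.4359
  (v2,v4,v5) [+-+] → (0.96769, 0.402692, -0.0026)–(0.8022, 0.8022, -0.0026)  len=0.4324
  (v4,v6,v5) [--+] → (0.399508, 0.96901, -0.0026)–(0.8022, 0.8022, -0.0026)  len=0.4359
  (v5,v6,v7) [+-+] → (0.399508, 0.96901, -0.0026)–(0, 1.1345, -0.0026)  len=0.4324
  (v6,v8,v7) [--+] → (-0.402692, 0.96769, -0.0026)–(0, 1.1345, -0.0026)  len=0.4359
  (v7,v8,v9) [+-+] → (-0.402692, 0.96769, -0.0026)–(-0.8022, 0.8022, -0.0026)  len=0.4324
  (v8,v10,v9) [--+] → (-0.96901, 0.399508, -0.0026)–(-0.8022, 0.8022, -0.0026)  len=0.4359
  (v9,v10,v11) [+-+] → (-0.96901, 0.399508, -0.0026)–(-1.1345, 0, -0.0026)  len=0.4324
  (v10,v12,v11) [--+] → (-0.96769, -0.402692, -0.0026)–(-1.1345, 0, -0.0026)  len=0.4359
  (v11,v12,v13) [+-+] → (-0.96769, -0.402692, -0.0026)–(-0.8022, -0.8022, -0.0026)  len=0.4324
  (v12,v14,v13) [--+] → (-0.399508, -0.96901, -0.0026)–(-0.8022, -0.8022, -0.0026)  len=0.4359
  (v13,v14,v15) [+-+] → (-0.399508, -0.96901, -0.0026)–(0, -1.1345, -0.0026)  len=0.4324
  (v14,v16,v15) [--+] → (0.402692, -0.96769, -0.0026)–(0, -1.1345, -0.0026)  len=0.4359
  (v15,v16,v17) [+-+] → (0.402692, -0.96769, -0.0026)–(0.8022, -0.8022, -0.0026)  len=0.4324
  (v16,v1,v17) [--+] → (0.96901, -0.399508, -0.0026)–(0.8022, -0.8022, -0.0026)  len=0.4359
  (v17,v1,v2) [+-+] → (0.96901, -0.399508, -0.0026)–(1.1345, 0, -0.0026)  len=0.4324

Chained into 1 loop(s):
  loop 1: 16 segments, perimeter = 6.9464
Total perimeter = 6.946


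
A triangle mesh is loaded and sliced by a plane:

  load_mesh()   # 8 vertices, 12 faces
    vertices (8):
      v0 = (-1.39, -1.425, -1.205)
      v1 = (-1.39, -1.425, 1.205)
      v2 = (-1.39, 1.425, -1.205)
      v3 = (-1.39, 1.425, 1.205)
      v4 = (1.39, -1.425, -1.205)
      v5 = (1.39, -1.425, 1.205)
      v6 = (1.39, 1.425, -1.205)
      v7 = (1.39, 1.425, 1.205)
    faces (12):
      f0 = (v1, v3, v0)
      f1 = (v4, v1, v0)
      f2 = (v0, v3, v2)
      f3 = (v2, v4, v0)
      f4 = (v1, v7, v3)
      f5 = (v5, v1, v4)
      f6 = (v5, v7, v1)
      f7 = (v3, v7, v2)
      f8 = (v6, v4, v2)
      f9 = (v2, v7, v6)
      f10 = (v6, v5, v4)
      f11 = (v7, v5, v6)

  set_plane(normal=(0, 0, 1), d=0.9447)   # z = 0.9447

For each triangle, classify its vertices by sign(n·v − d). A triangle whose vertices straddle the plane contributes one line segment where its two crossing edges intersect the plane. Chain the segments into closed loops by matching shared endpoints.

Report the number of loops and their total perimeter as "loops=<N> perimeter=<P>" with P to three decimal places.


loops=1 perimeter=11.260

Straddling triangles (8 of 12):
  (v1,v3,v0) [++-] → (-1.39, 1.11718, 0.9447)–(-1.39, -1.425, 0.9447)  len=2.5422
  (v4,v1,v0) [-+-] → (-1.08974, -1.425, 0.9447)–(-1.39, -1.425, 0.9447)  len=0.3003
  (v0,v3,v2) [-+-] → (-1.39, 1.11718, 0.9447)–(-1.39, 1.425, 0.9447)  len=0.3078
  (v5,v1,v4) [++-] → (-1.08974, -1.425, 0.9447)–(1.39, -1.425, 0.9447)  len=2.4797
  (v3,v7,v2) [++-] → (1.08974, 1.425, 0.9447)–(-1.39, 1.425, 0.9447)  len=2.4797
  (v2,v7,v6) [-+-] → (1.08974, 1.425, 0.9447)–(1.39, 1.425, 0.9447)  len=0.3003
  (v6,v5,v4) [-+-] → (1.39, -1.11718, 0.9447)–(1.39, -1.425, 0.9447)  len=0.3078
  (v7,v5,v6) [++-] → (1.39, -1.11718, 0.9447)–(1.39, 1.425, 0.9447)  len=2.5422

Chained into 1 loop(s):
  loop 1: 8 segments, perimeter = 11.2600
Total perimeter = 11.260


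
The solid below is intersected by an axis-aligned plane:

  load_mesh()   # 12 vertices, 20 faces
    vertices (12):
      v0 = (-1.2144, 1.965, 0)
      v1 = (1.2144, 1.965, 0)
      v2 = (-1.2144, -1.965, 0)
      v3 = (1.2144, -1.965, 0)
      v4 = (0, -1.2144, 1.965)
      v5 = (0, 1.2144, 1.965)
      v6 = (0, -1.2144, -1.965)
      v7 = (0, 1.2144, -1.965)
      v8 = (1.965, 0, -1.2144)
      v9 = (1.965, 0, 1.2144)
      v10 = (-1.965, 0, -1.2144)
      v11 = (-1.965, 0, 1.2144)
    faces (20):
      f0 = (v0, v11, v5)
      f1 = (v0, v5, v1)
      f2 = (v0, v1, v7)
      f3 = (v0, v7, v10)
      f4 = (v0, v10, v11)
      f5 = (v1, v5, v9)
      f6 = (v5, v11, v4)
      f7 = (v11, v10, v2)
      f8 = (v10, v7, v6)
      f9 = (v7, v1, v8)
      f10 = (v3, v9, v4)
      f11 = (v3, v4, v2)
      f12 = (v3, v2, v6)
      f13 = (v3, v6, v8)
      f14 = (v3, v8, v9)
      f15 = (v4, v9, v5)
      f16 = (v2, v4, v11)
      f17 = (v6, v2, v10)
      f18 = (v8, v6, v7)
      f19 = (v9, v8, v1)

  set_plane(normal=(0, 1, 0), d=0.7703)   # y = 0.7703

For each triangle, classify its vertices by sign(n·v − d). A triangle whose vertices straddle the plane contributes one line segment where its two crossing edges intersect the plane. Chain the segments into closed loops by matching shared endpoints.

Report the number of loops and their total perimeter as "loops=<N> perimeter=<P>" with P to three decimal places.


loops=1 perimeter=11.417

Straddling triangles (10 of 20):
  (v0,v11,v5) [+-+] → (-1.67076, 0.7703, 0.738343)–(-0.718591, 0.7703, 1.69051)  len=1.3466
  (v0,v7,v10) [++-] → (-0.718591, 0.7703, -1.69051)–(-1.67076, 0.7703, -0.738343)  len=1.3466
  (v0,v10,v11) [+--] → (-1.67076, 0.7703, -0.738343)–(-1.67076, 0.7703, 0.738343)  len=1.4767
  (v1,v5,v9) [++-] → (0.718591, 0.7703, 1.69051)–(1.67076, 0.7703, 0.738343)  len=1.3466
  (v5,v11,v4) [+--] → (-0.718591, 0.7703, 1.69051)–(0, 0.7703, 1.965)  len=0.7692
  (v10,v7,v6) [-+-] → (-0.718591, 0.7703, -1.69051)–(0, 0.7703, -1.965)  len=0.7692
  (v7,v1,v8) [++-] → (1.67076, 0.7703, -0.738343)–(0.718591, 0.7703, -1.69051)  len=1.3466
  (v4,v9,v5) [--+] → (0.718591, 0.7703, 1.69051)–(0, 0.7703, 1.965)  len=0.7692
  (v8,v6,v7) [--+] → (0, 0.7703, -1.965)–(0.718591, 0.7703, -1.69051)  len=0.7692
  (v9,v8,v1) [--+] → (1.67076, 0.7703, -0.738343)–(1.67076, 0.7703, 0.738343)  len=1.4767

Chained into 1 loop(s):
  loop 1: 10 segments, perimeter = 11.4166
Total perimeter = 11.417


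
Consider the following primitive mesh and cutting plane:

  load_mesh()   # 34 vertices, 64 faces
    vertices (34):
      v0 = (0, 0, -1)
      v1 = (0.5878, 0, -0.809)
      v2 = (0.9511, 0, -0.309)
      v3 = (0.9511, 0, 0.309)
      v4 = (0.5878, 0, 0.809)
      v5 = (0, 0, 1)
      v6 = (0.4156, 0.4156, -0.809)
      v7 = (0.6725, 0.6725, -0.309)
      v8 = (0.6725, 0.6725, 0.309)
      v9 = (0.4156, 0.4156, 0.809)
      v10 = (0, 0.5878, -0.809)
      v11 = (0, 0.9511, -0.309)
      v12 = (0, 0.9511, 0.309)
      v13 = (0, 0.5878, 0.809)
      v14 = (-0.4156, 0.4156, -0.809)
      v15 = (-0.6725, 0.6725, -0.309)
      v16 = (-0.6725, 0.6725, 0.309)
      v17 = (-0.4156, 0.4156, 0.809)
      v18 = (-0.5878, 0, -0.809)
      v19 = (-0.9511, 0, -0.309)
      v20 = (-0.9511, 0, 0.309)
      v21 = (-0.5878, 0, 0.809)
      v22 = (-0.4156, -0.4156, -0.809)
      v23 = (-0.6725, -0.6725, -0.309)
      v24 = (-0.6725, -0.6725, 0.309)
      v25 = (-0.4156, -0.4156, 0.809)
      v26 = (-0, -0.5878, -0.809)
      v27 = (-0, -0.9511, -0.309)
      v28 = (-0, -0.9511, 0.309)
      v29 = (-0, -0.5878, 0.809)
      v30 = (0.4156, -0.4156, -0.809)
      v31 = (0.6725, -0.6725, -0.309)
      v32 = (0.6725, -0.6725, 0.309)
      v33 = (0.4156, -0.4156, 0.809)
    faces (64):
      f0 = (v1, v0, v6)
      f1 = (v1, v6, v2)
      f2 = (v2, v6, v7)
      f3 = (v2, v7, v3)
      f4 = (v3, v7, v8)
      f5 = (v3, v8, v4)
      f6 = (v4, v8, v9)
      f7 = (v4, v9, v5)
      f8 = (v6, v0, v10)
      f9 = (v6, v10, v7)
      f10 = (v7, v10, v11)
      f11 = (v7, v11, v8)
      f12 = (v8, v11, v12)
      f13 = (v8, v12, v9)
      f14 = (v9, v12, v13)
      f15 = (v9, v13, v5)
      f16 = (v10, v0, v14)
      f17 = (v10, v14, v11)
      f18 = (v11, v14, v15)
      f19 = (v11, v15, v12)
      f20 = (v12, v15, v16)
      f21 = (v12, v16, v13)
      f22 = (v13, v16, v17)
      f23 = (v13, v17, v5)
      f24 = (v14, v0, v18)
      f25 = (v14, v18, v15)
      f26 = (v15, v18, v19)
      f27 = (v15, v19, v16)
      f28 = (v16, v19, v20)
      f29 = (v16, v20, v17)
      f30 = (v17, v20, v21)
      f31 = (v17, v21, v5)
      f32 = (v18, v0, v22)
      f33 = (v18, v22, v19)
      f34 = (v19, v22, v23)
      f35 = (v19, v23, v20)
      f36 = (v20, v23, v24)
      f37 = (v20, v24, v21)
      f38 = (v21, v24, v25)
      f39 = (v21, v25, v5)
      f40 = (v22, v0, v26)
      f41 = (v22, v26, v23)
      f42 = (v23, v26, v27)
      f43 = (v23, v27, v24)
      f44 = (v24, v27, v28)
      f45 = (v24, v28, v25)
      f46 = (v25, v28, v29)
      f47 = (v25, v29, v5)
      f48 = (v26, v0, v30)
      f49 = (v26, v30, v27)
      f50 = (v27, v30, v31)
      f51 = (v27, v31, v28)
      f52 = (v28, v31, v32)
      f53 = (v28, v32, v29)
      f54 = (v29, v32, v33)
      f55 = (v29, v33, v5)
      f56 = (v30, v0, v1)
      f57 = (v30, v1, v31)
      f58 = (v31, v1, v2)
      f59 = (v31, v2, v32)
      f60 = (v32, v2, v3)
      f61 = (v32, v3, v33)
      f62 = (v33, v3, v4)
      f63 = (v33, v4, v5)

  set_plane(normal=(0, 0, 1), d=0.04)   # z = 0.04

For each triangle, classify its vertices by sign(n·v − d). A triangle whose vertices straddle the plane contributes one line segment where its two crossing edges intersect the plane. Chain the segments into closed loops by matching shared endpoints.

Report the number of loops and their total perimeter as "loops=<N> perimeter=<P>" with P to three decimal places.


Straddling triangles (16 of 64):
  (v2,v7,v3) [--+] → (0.829832, 0.292722, 0.04)–(0.9511, 0, 0.04)  len=0.3168
  (v3,v7,v8) [+-+] → (0.829832, 0.292722, 0.04)–(0.6725, 0.6725, 0.04)  len=0.4111
  (v7,v11,v8) [--+] → (0.379778, 0.793768, 0.04)–(0.6725, 0.6725, 0.04)  len=0.3168
  (v8,v11,v12) [+-+] → (0.379778, 0.793768, 0.04)–(0, 0.9511, 0.04)  len=0.4111
  (v11,v15,v12) [--+] → (-0.292722, 0.829832, 0.04)–(0, 0.9511, 0.04)  len=0.3168
  (v12,v15,v16) [+-+] → (-0.292722, 0.829832, 0.04)–(-0.6725, 0.6725, 0.04)  len=0.4111
  (v15,v19,v16) [--+] → (-0.793768, 0.379778, 0.04)–(-0.6725, 0.6725, 0.04)  len=0.3168
  (v16,v19,v20) [+-+] → (-0.793768, 0.379778, 0.04)–(-0.9511, 0, 0.04)  len=0.4111
  (v19,v23,v20) [--+] → (-0.829832, -0.292722, 0.04)–(-0.9511, 0, 0.04)  len=0.3168
  (v20,v23,v24) [+-+] → (-0.829832, -0.292722, 0.04)–(-0.6725, -0.6725, 0.04)  len=0.4111
  (v23,v27,v24) [--+] → (-0.379778, -0.793768, 0.04)–(-0.6725, -0.6725, 0.04)  len=0.3168
  (v24,v27,v28) [+-+] → (-0.379778, -0.793768, 0.04)–(0, -0.9511, 0.04)  len=0.4111
  (v27,v31,v28) [--+] → (0.292722, -0.829832, 0.04)–(0, -0.9511, 0.04)  len=0.3168
  (v28,v31,v32) [+-+] → (0.292722, -0.829832, 0.04)–(0.6725, -0.6725, 0.04)  len=0.4111
  (v31,v2,v32) [--+] → (0.793768, -0.379778, 0.04)–(0.6725, -0.6725, 0.04)  len=0.3168
  (v32,v2,v3) [+-+] → (0.793768, -0.379778, 0.04)–(0.9511, 0, 0.04)  len=0.4111

Chained into 1 loop(s):
  loop 1: 16 segments, perimeter = 5.8234
Total perimeter = 5.823

loops=1 perimeter=5.823


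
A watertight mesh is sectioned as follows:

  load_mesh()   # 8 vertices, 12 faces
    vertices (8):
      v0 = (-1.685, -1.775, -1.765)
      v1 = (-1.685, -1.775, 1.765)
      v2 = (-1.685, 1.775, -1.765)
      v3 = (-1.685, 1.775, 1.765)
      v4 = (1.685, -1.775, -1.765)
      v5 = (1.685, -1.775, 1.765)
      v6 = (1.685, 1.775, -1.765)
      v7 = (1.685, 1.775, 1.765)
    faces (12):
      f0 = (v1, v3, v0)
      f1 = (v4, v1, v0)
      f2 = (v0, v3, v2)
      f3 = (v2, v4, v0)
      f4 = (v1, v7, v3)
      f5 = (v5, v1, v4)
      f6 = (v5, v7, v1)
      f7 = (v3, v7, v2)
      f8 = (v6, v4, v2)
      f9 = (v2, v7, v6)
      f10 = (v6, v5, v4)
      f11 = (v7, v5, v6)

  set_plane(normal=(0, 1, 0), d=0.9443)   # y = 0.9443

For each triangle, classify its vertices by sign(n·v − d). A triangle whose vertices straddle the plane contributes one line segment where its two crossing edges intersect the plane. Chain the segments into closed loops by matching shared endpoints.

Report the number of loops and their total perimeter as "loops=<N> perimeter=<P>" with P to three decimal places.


Straddling triangles (8 of 12):
  (v1,v3,v0) [-+-] → (-1.685, 0.9443, 1.765)–(-1.685, 0.9443, 0.93898)  len=0.8260
  (v0,v3,v2) [-++] → (-1.685, 0.9443, 0.93898)–(-1.685, 0.9443, -1.765)  len=2.7040
  (v2,v4,v0) [+--] → (-0.89642, 0.9443, -1.765)–(-1.685, 0.9443, -1.765)  len=0.7886
  (v1,v7,v3) [-++] → (0.89642, 0.9443, 1.765)–(-1.685, 0.9443, 1.765)  len=2.5814
  (v5,v7,v1) [-+-] → (1.685, 0.9443, 1.765)–(0.89642, 0.9443, 1.765)  len=0.7886
  (v6,v4,v2) [+-+] → (1.685, 0.9443, -1.765)–(-0.89642, 0.9443, -1.765)  len=2.5814
  (v6,v5,v4) [+--] → (1.685, 0.9443, -0.93898)–(1.685, 0.9443, -1.765)  len=0.8260
  (v7,v5,v6) [+-+] → (1.685, 0.9443, 1.765)–(1.685, 0.9443, -0.93898)  len=2.7040

Chained into 1 loop(s):
  loop 1: 8 segments, perimeter = 13.8000
Total perimeter = 13.800

loops=1 perimeter=13.800
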